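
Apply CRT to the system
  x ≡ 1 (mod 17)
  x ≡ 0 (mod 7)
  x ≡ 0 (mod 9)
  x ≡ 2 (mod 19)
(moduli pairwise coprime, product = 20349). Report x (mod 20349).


Product of moduli M = 17 · 7 · 9 · 19 = 20349.
Merge one congruence at a time:
  Start: x ≡ 1 (mod 17).
  Combine with x ≡ 0 (mod 7); new modulus lcm = 119.
    Write x = 1 + 17·t and substitute into x ≡ 0 (mod 7): 17·t ≡ 0 − 1 = -1 (mod 7).
    Reduce coefficients mod 7: 3·t ≡ 6 (mod 7).
    The inverse of 3 mod 7 is 5 (since 3·5 = 15 = 2·7 + 1), so t ≡ 5·6 = 30 ≡ 2 (mod 7).
    Then x = 1 + 17·2 = 35, valid modulo lcm(17, 7) = 119: x ≡ 35 (mod 119).
  Combine with x ≡ 0 (mod 9); new modulus lcm = 1071.
    Write x = 35 + 119·t and substitute into x ≡ 0 (mod 9): 119·t ≡ 0 − 35 = -35 (mod 9).
    Reduce coefficients mod 9: 2·t ≡ 1 (mod 9).
    The inverse of 2 mod 9 is 5 (since 2·5 = 10 = 1·9 + 1), so t ≡ 5·1 = 5 ≡ 5 (mod 9).
    Then x = 35 + 119·5 = 630, valid modulo lcm(119, 9) = 1071: x ≡ 630 (mod 1071).
  Combine with x ≡ 2 (mod 19); new modulus lcm = 20349.
    Write x = 630 + 1071·t and substitute into x ≡ 2 (mod 19): 1071·t ≡ 2 − 630 = -628 (mod 19).
    Reduce coefficients mod 19: 7·t ≡ 18 (mod 19).
    The inverse of 7 mod 19 is 11 (since 7·11 = 77 = 4·19 + 1), so t ≡ 11·18 = 198 ≡ 8 (mod 19).
    Then x = 630 + 1071·8 = 9198, valid modulo lcm(1071, 19) = 20349: x ≡ 9198 (mod 20349).
Verify against each original: 9198 mod 17 = 1, 9198 mod 7 = 0, 9198 mod 9 = 0, 9198 mod 19 = 2.

x ≡ 9198 (mod 20349).


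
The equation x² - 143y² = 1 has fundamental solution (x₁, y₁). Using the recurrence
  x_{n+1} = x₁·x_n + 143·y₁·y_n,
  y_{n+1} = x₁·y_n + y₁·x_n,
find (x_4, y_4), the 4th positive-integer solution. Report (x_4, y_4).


Step 1: Find the fundamental solution (x₁, y₁) of x² - 143y² = 1.
  Expand √143 as a continued fraction. a₀ = ⌊√143⌋ = 11; iterate m_{k+1} = d_k·a_k − m_k, d_{k+1} = (143 − m_{k+1}²)/d_k, a_{k+1} = ⌊(a₀ + m_{k+1})/d_{k+1}⌋ (starting m₀ = 0, d₀ = 1), with convergents p_k = a_k·p_{k-1} + p_{k-2}, q_k = a_k·q_{k-1} + q_{k-2} (p₋₁ = 1, q₋₁ = 0):
  k = 0: a₀ = 11; p₀/q₀ = 11/1; p₀² − 143·q₀² = 121 − 143 = -22.
  k = 1: m = 11, d = 22, a = ⌊(11 + 11)/22⌋ = 1; p/q = (1·11 + 1)/(1·1 + 0) = 12/1; p² − 143·q² = 144 − 143 = 1.
  The first convergent with p² − 143·q² = 1 gives the fundamental solution (x₁, y₁) = (12, 1).
Step 2: Apply the recurrence (x_{n+1}, y_{n+1}) = (x₁x_n + 143y₁y_n, x₁y_n + y₁x_n) repeatedly.
  From (x_1, y_1) = (12, 1): x_2 = 12·12 + 143·1·1 = 287; y_2 = 12·1 + 1·12 = 24.
  From (x_2, y_2) = (287, 24): x_3 = 12·287 + 143·1·24 = 6876; y_3 = 12·24 + 1·287 = 575.
  From (x_3, y_3) = (6876, 575): x_4 = 12·6876 + 143·1·575 = 164737; y_4 = 12·575 + 1·6876 = 13776.
Step 3: Verify x_4² - 143·y_4² = 27138279169 - 27138279168 = 1 (should be 1). ✓

(x_1, y_1) = (12, 1); (x_4, y_4) = (164737, 13776).


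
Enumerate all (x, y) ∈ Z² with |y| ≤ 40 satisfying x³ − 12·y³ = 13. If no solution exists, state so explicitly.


The equation is x³ - 12y³ = 13. For fixed y, x³ = 12·y³ + 13, so a solution requires the RHS to be a perfect cube.
Strategy: iterate y from -40 to 40, compute RHS = 12·y³ + 13, and check whether it is a (positive or negative) perfect cube.
Check small values of y:
  y = 0: RHS = 13 is not a perfect cube.
  y = 1: RHS = 25 is not a perfect cube.
  y = -1: RHS = 1 = (1)³ ⇒ x = 1 works.
  y = 2: RHS = 109 is not a perfect cube.
  y = -2: RHS = -83 is not a perfect cube.
  y = 3: RHS = 337 is not a perfect cube.
  y = -3: RHS = -311 is not a perfect cube.
Continuing the search up to |y| = 40 finds no further solutions beyond those listed.
Collected solutions: (1, -1).

Solutions (with |y| ≤ 40): (1, -1).


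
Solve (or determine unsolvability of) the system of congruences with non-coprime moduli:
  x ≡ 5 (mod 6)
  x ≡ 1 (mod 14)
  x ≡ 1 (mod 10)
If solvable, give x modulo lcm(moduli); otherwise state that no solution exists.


Moduli 6, 14, 10 are not pairwise coprime, so CRT works modulo lcm(m_i) when all pairwise compatibility conditions hold.
Pairwise compatibility: gcd(m_i, m_j) must divide a_i - a_j for every pair.
Merge one congruence at a time:
  Start: x ≡ 5 (mod 6).
  Combine with x ≡ 1 (mod 14): gcd(6, 14) = 2; 1 - 5 = -4, which IS divisible by 2, so compatible.
    Write x = 5 + 6·t and substitute into x ≡ 1 (mod 14): 6·t ≡ 1 − 5 = -4 (mod 14).
    Divide the congruence (and modulus) by g = 2: 3·t ≡ -2 (mod 7).
    Reduce coefficients mod 7: 3·t ≡ 5 (mod 7).
    The inverse of 3 mod 7 is 5 (since 3·5 = 15 = 2·7 + 1), so t ≡ 5·5 = 25 ≡ 4 (mod 7).
    Then x = 5 + 6·4 = 29, valid modulo lcm(6, 14) = 42: x ≡ 29 (mod 42).
  Combine with x ≡ 1 (mod 10): gcd(42, 10) = 2; 1 - 29 = -28, which IS divisible by 2, so compatible.
    Write x = 29 + 42·t and substitute into x ≡ 1 (mod 10): 42·t ≡ 1 − 29 = -28 (mod 10).
    Divide the congruence (and modulus) by g = 2: 21·t ≡ -14 (mod 5).
    Reduce coefficients mod 5: 1·t ≡ 1 (mod 5).
    So t ≡ 1 (mod 5).
    Then x = 29 + 42·1 = 71, valid modulo lcm(42, 10) = 210: x ≡ 71 (mod 210).
Verify: 71 mod 6 = 5, 71 mod 14 = 1, 71 mod 10 = 1.

x ≡ 71 (mod 210).


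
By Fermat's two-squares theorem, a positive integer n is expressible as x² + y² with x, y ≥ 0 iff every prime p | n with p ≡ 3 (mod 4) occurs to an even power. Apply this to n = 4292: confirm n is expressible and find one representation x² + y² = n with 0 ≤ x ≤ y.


Step 1: Factor n = 4292 = 2^2 · 29 · 37.
Step 2: Check the mod-4 condition on each prime factor: 2 = 2 (special); 29 ≡ 1 (mod 4), exponent 1; 37 ≡ 1 (mod 4), exponent 1.
All primes ≡ 3 (mod 4) appear to even exponent (or don't appear), so by the two-squares theorem n IS expressible as a sum of two squares.
Step 3: Build a representation. Group n = k² · m with k = 2 and m = 29 · 37 = 1073 (a product of primes ≡ 1 (mod 4)); a representation of m scales to one of n via (k·x)² + (k·y)² = k²(x² + y²). Each prime p ≡ 1 (mod 4) is itself a sum of two squares; find a² by testing p − a² for a perfect square:
  29: 29 − 1² = 28, 29 − 2² = 25 = 5² ⇒ 29 = 2² + 5².
  37: 37 − 1² = 36 = 6² ⇒ 37 = 1² + 6².
  Combine using the Brahmagupta–Fibonacci identity (a² + b²)(c² + d²) = (ac − bd)² + (ad + bc)² = (ac + bd)² + (ad − bc)²:
  29 · 37 = 1073: from (2² + 5²)(1² + 6²), take (2·1 − 5·6, 2·6 + 5·1) = (2 − 30, 12 + 5) = (-28, 17); dropping signs (only squares matter) gives (28, 17); check 28² + 17² = 784 + 289 = 1073 ✓.
  Scale by k = 2: (2·28, 2·17) = (56, 34).
Step 4: Order so x ≤ y and verify: 34² + 56² = 1156 + 3136 = 4292 = n. ✓

n = 4292 = 34² + 56² (one valid representation with x ≤ y).


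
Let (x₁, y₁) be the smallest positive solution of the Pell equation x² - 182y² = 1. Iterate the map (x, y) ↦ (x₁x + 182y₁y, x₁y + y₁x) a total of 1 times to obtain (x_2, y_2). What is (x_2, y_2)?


Step 1: Find the fundamental solution (x₁, y₁) of x² - 182y² = 1.
  Expand √182 as a continued fraction. a₀ = ⌊√182⌋ = 13; iterate m_{k+1} = d_k·a_k − m_k, d_{k+1} = (182 − m_{k+1}²)/d_k, a_{k+1} = ⌊(a₀ + m_{k+1})/d_{k+1}⌋ (starting m₀ = 0, d₀ = 1), with convergents p_k = a_k·p_{k-1} + p_{k-2}, q_k = a_k·q_{k-1} + q_{k-2} (p₋₁ = 1, q₋₁ = 0):
  k = 0: a₀ = 13; p₀/q₀ = 13/1; p₀² − 182·q₀² = 169 − 182 = -13.
  k = 1: m = 13, d = 13, a = ⌊(13 + 13)/13⌋ = 2; p/q = (2·13 + 1)/(2·1 + 0) = 27/2; p² − 182·q² = 729 − 728 = 1.
  The first convergent with p² − 182·q² = 1 gives the fundamental solution (x₁, y₁) = (27, 2).
Step 2: Apply the recurrence (x_{n+1}, y_{n+1}) = (x₁x_n + 182y₁y_n, x₁y_n + y₁x_n) repeatedly.
  From (x_1, y_1) = (27, 2): x_2 = 27·27 + 182·2·2 = 1457; y_2 = 27·2 + 2·27 = 108.
Step 3: Verify x_2² - 182·y_2² = 2122849 - 2122848 = 1 (should be 1). ✓

(x_1, y_1) = (27, 2); (x_2, y_2) = (1457, 108).


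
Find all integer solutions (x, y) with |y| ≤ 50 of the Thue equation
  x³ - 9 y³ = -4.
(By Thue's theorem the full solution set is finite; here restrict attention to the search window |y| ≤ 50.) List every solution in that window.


The equation is x³ - 9y³ = -4. For fixed y, x³ = 9·y³ − 4, so a solution requires the RHS to be a perfect cube.
Strategy: iterate y from -50 to 50, compute RHS = 9·y³ − 4, and check whether it is a (positive or negative) perfect cube.
Check small values of y:
  y = 0: RHS = -4 is not a perfect cube.
  y = 1: RHS = 5 is not a perfect cube.
  y = -1: RHS = -13 is not a perfect cube.
  y = 2: RHS = 68 is not a perfect cube.
  y = -2: RHS = -76 is not a perfect cube.
  y = 3: RHS = 239 is not a perfect cube.
  y = -3: RHS = -247 is not a perfect cube.
Continuing the search up to |y| = 50 finds no solutions either.
No (x, y) in the scanned range satisfies the equation.

No integer solutions with |y| ≤ 50.


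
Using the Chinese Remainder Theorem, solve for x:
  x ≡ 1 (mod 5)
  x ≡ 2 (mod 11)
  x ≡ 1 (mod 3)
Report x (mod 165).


Moduli 5, 11, 3 are pairwise coprime; by CRT there is a unique solution modulo M = 5 · 11 · 3 = 165.
Solve pairwise, accumulating the modulus:
  Start with x ≡ 1 (mod 5).
  Combine with x ≡ 2 (mod 11): since gcd(5, 11) = 1, we get a unique residue mod 55.
    Write x = 1 + 5·t and substitute into x ≡ 2 (mod 11): 5·t ≡ 2 − 1 = 1 (mod 11).
    The inverse of 5 mod 11 is 9 (since 5·9 = 45 = 4·11 + 1), so t ≡ 9·1 = 9 ≡ 9 (mod 11).
    Then x = 1 + 5·9 = 46, valid modulo lcm(5, 11) = 55: x ≡ 46 (mod 55).
  Combine with x ≡ 1 (mod 3): since gcd(55, 3) = 1, we get a unique residue mod 165.
    Write x = 46 + 55·t and substitute into x ≡ 1 (mod 3): 55·t ≡ 1 − 46 = -45 (mod 3).
    Reduce coefficients mod 3: 1·t ≡ 0 (mod 3).
    So t ≡ 0 (mod 3).
    Then x = 46 + 55·0 = 46, valid modulo lcm(55, 3) = 165: x ≡ 46 (mod 165).
Verify: 46 mod 5 = 1 ✓, 46 mod 11 = 2 ✓, 46 mod 3 = 1 ✓.

x ≡ 46 (mod 165).


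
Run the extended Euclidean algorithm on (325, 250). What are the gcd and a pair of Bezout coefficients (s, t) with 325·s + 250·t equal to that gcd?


Euclidean algorithm on (325, 250) — divide until remainder is 0:
  325 = 1 · 250 + 75
  250 = 3 · 75 + 25
  75 = 3 · 25 + 0
gcd(325, 250) = 25.
Track Bezout coefficients alongside the remainders: start with r₀ = 325 = a·1 + b·0 (s = 1, t = 0) and r₁ = 250 = a·0 + b·1 (s = 0, t = 1); each new remainder r_{k+1} = r_{k-1} − q_k·r_k inherits s_{k+1} = s_{k-1} − q_k·s_k, t_{k+1} = t_{k-1} − q_k·t_k, so r_k = a·s_k + b·t_k at every step:
  q = 1: r = 75, s = 1 − 1·0 = 1, t = 0 − 1·1 = -1  (check: 325·1 + 250·(-1) = 75)
  q = 3: r = 25, s = 0 − 3·1 = -3, t = 1 − 3·(-1) = 4  (check: 325·(-3) + 250·4 = 25)
The row with r = 25 (the gcd) gives the Bezout coefficients s = -3, t = 4.
Result: 325 · (-3) + 250 · (4) = 25.

gcd(325, 250) = 25; s = -3, t = 4 (check: 325·(-3) + 250·4 = 25).


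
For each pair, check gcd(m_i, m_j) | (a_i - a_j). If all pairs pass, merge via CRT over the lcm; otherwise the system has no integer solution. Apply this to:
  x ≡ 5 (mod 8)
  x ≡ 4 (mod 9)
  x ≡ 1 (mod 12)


Moduli 8, 9, 12 are not pairwise coprime, so CRT works modulo lcm(m_i) when all pairwise compatibility conditions hold.
Pairwise compatibility: gcd(m_i, m_j) must divide a_i - a_j for every pair.
Merge one congruence at a time:
  Start: x ≡ 5 (mod 8).
  Combine with x ≡ 4 (mod 9): gcd(8, 9) = 1; 4 - 5 = -1, which IS divisible by 1, so compatible.
    Write x = 5 + 8·t and substitute into x ≡ 4 (mod 9): 8·t ≡ 4 − 5 = -1 (mod 9).
    Reduce coefficients mod 9: 8·t ≡ 8 (mod 9).
    The inverse of 8 mod 9 is 8 (since 8·8 = 64 = 7·9 + 1), so t ≡ 8·8 = 64 ≡ 1 (mod 9).
    Then x = 5 + 8·1 = 13, valid modulo lcm(8, 9) = 72: x ≡ 13 (mod 72).
  Combine with x ≡ 1 (mod 12): gcd(72, 12) = 12; 1 - 13 = -12, which IS divisible by 12, so compatible.
    Write x = 13 + 72·t and substitute into x ≡ 1 (mod 12): 72·t ≡ 1 − 13 = -12 (mod 12).
    Divide the congruence (and modulus) by g = 12: 6·t ≡ -1 (mod 1).
    Modulo 1 every t works; take t = 0.
    Then x = 13 + 72·0 = 13, valid modulo lcm(72, 12) = 72: x ≡ 13 (mod 72).
Verify: 13 mod 8 = 5, 13 mod 9 = 4, 13 mod 12 = 1.

x ≡ 13 (mod 72).


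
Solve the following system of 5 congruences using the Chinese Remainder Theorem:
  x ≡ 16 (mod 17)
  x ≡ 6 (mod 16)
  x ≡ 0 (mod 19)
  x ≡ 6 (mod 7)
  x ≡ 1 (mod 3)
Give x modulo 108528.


Product of moduli M = 17 · 16 · 19 · 7 · 3 = 108528.
Merge one congruence at a time:
  Start: x ≡ 16 (mod 17).
  Combine with x ≡ 6 (mod 16); new modulus lcm = 272.
    Write x = 16 + 17·t and substitute into x ≡ 6 (mod 16): 17·t ≡ 6 − 16 = -10 (mod 16).
    Reduce coefficients mod 16: 1·t ≡ 6 (mod 16).
    So t ≡ 6 (mod 16).
    Then x = 16 + 17·6 = 118, valid modulo lcm(17, 16) = 272: x ≡ 118 (mod 272).
  Combine with x ≡ 0 (mod 19); new modulus lcm = 5168.
    Write x = 118 + 272·t and substitute into x ≡ 0 (mod 19): 272·t ≡ 0 − 118 = -118 (mod 19).
    Reduce coefficients mod 19: 6·t ≡ 15 (mod 19).
    The inverse of 6 mod 19 is 16 (since 6·16 = 96 = 5·19 + 1), so t ≡ 16·15 = 240 ≡ 12 (mod 19).
    Then x = 118 + 272·12 = 3382, valid modulo lcm(272, 19) = 5168: x ≡ 3382 (mod 5168).
  Combine with x ≡ 6 (mod 7); new modulus lcm = 36176.
    Write x = 3382 + 5168·t and substitute into x ≡ 6 (mod 7): 5168·t ≡ 6 − 3382 = -3376 (mod 7).
    Reduce coefficients mod 7: 2·t ≡ 5 (mod 7).
    The inverse of 2 mod 7 is 4 (since 2·4 = 8 = 1·7 + 1), so t ≡ 4·5 = 20 ≡ 6 (mod 7).
    Then x = 3382 + 5168·6 = 34390, valid modulo lcm(5168, 7) = 36176: x ≡ 34390 (mod 36176).
  Combine with x ≡ 1 (mod 3); new modulus lcm = 108528.
    Write x = 34390 + 36176·t and substitute into x ≡ 1 (mod 3): 36176·t ≡ 1 − 34390 = -34389 (mod 3).
    Reduce coefficients mod 3: 2·t ≡ 0 (mod 3).
    The inverse of 2 mod 3 is 2 (since 2·2 = 4 = 1·3 + 1), so t ≡ 2·0 = 0 ≡ 0 (mod 3).
    Then x = 34390 + 36176·0 = 34390, valid modulo lcm(36176, 3) = 108528: x ≡ 34390 (mod 108528).
Verify against each original: 34390 mod 17 = 16, 34390 mod 16 = 6, 34390 mod 19 = 0, 34390 mod 7 = 6, 34390 mod 3 = 1.

x ≡ 34390 (mod 108528).


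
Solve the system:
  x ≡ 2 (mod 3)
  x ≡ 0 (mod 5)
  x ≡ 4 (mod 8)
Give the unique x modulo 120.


Moduli 3, 5, 8 are pairwise coprime; by CRT there is a unique solution modulo M = 3 · 5 · 8 = 120.
Solve pairwise, accumulating the modulus:
  Start with x ≡ 2 (mod 3).
  Combine with x ≡ 0 (mod 5): since gcd(3, 5) = 1, we get a unique residue mod 15.
    Write x = 2 + 3·t and substitute into x ≡ 0 (mod 5): 3·t ≡ 0 − 2 = -2 (mod 5).
    Reduce coefficients mod 5: 3·t ≡ 3 (mod 5).
    The inverse of 3 mod 5 is 2 (since 3·2 = 6 = 1·5 + 1), so t ≡ 2·3 = 6 ≡ 1 (mod 5).
    Then x = 2 + 3·1 = 5, valid modulo lcm(3, 5) = 15: x ≡ 5 (mod 15).
  Combine with x ≡ 4 (mod 8): since gcd(15, 8) = 1, we get a unique residue mod 120.
    Write x = 5 + 15·t and substitute into x ≡ 4 (mod 8): 15·t ≡ 4 − 5 = -1 (mod 8).
    Reduce coefficients mod 8: 7·t ≡ 7 (mod 8).
    The inverse of 7 mod 8 is 7 (since 7·7 = 49 = 6·8 + 1), so t ≡ 7·7 = 49 ≡ 1 (mod 8).
    Then x = 5 + 15·1 = 20, valid modulo lcm(15, 8) = 120: x ≡ 20 (mod 120).
Verify: 20 mod 3 = 2 ✓, 20 mod 5 = 0 ✓, 20 mod 8 = 4 ✓.

x ≡ 20 (mod 120).


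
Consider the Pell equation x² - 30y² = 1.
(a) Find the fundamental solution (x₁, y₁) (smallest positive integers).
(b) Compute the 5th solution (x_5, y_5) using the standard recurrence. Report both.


Step 1: Find the fundamental solution (x₁, y₁) of x² - 30y² = 1.
  Expand √30 as a continued fraction. a₀ = ⌊√30⌋ = 5; iterate m_{k+1} = d_k·a_k − m_k, d_{k+1} = (30 − m_{k+1}²)/d_k, a_{k+1} = ⌊(a₀ + m_{k+1})/d_{k+1}⌋ (starting m₀ = 0, d₀ = 1), with convergents p_k = a_k·p_{k-1} + p_{k-2}, q_k = a_k·q_{k-1} + q_{k-2} (p₋₁ = 1, q₋₁ = 0):
  k = 0: a₀ = 5; p₀/q₀ = 5/1; p₀² − 30·q₀² = 25 − 30 = -5.
  k = 1: m = 5, d = 5, a = ⌊(5 + 5)/5⌋ = 2; p/q = (2·5 + 1)/(2·1 + 0) = 11/2; p² − 30·q² = 121 − 120 = 1.
  The first convergent with p² − 30·q² = 1 gives the fundamental solution (x₁, y₁) = (11, 2).
Step 2: Apply the recurrence (x_{n+1}, y_{n+1}) = (x₁x_n + 30y₁y_n, x₁y_n + y₁x_n) repeatedly.
  From (x_1, y_1) = (11, 2): x_2 = 11·11 + 30·2·2 = 241; y_2 = 11·2 + 2·11 = 44.
  From (x_2, y_2) = (241, 44): x_3 = 11·241 + 30·2·44 = 5291; y_3 = 11·44 + 2·241 = 966.
  From (x_3, y_3) = (5291, 966): x_4 = 11·5291 + 30·2·966 = 116161; y_4 = 11·966 + 2·5291 = 21208.
  From (x_4, y_4) = (116161, 21208): x_5 = 11·116161 + 30·2·21208 = 2550251; y_5 = 11·21208 + 2·116161 = 465610.
Step 3: Verify x_5² - 30·y_5² = 6503780163001 - 6503780163000 = 1 (should be 1). ✓

(x_1, y_1) = (11, 2); (x_5, y_5) = (2550251, 465610).


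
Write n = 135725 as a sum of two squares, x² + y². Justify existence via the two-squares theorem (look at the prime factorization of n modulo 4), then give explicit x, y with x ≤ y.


Step 1: Factor n = 135725 = 5^2 · 61 · 89.
Step 2: Check the mod-4 condition on each prime factor: 5 ≡ 1 (mod 4), exponent 2; 61 ≡ 1 (mod 4), exponent 1; 89 ≡ 1 (mod 4), exponent 1.
All primes ≡ 3 (mod 4) appear to even exponent (or don't appear), so by the two-squares theorem n IS expressible as a sum of two squares.
Step 3: Build a representation. Group n = k² · m with k = 5 and m = 61 · 89 = 5429 (a product of primes ≡ 1 (mod 4)); a representation of m scales to one of n via (k·x)² + (k·y)² = k²(x² + y²). Each prime p ≡ 1 (mod 4) is itself a sum of two squares; find a² by testing p − a² for a perfect square:
  61: 61 − 1² = 60, 61 − 2² = 57, 61 − 3² = 52, 61 − 4² = 45, 61 − 5² = 36 = 6² ⇒ 61 = 5² + 6².
  89: 89 − 1² = 88, 89 − 2² = 85, 89 − 3² = 80, 89 − 4² = 73, 89 − 5² = 64 = 8² ⇒ 89 = 5² + 8².
  Combine using the Brahmagupta–Fibonacci identity (a² + b²)(c² + d²) = (ac − bd)² + (ad + bc)² = (ac + bd)² + (ad − bc)²:
  61 · 89 = 5429: from (5² + 6²)(5² + 8²), take (5·5 − 6·8, 5·8 + 6·5) = (25 − 48, 40 + 30) = (-23, 70); dropping signs (only squares matter) gives (23, 70); check 23² + 70² = 529 + 4900 = 5429 ✓.
  Scale by k = 5: (5·23, 5·70) = (115, 350).
Step 4: Order so x ≤ y and verify: 115² + 350² = 13225 + 122500 = 135725 = n. ✓

n = 135725 = 115² + 350² (one valid representation with x ≤ y).


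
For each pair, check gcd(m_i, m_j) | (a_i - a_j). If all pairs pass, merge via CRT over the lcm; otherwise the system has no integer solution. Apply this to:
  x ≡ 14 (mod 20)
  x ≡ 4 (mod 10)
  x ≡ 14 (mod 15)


Moduli 20, 10, 15 are not pairwise coprime, so CRT works modulo lcm(m_i) when all pairwise compatibility conditions hold.
Pairwise compatibility: gcd(m_i, m_j) must divide a_i - a_j for every pair.
Merge one congruence at a time:
  Start: x ≡ 14 (mod 20).
  Combine with x ≡ 4 (mod 10): gcd(20, 10) = 10; 4 - 14 = -10, which IS divisible by 10, so compatible.
    Write x = 14 + 20·t and substitute into x ≡ 4 (mod 10): 20·t ≡ 4 − 14 = -10 (mod 10).
    Divide the congruence (and modulus) by g = 10: 2·t ≡ -1 (mod 1).
    Modulo 1 every t works; take t = 0.
    Then x = 14 + 20·0 = 14, valid modulo lcm(20, 10) = 20: x ≡ 14 (mod 20).
  Combine with x ≡ 14 (mod 15): gcd(20, 15) = 5; 14 - 14 = 0, which IS divisible by 5, so compatible.
    Write x = 14 + 20·t and substitute into x ≡ 14 (mod 15): 20·t ≡ 14 − 14 = 0 (mod 15).
    Divide the congruence (and modulus) by g = 5: 4·t ≡ 0 (mod 3).
    Reduce coefficients mod 3: 1·t ≡ 0 (mod 3).
    So t ≡ 0 (mod 3).
    Then x = 14 + 20·0 = 14, valid modulo lcm(20, 15) = 60: x ≡ 14 (mod 60).
Verify: 14 mod 20 = 14, 14 mod 10 = 4, 14 mod 15 = 14.

x ≡ 14 (mod 60).


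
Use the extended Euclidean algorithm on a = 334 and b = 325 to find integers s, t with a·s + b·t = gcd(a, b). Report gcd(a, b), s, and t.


Euclidean algorithm on (334, 325) — divide until remainder is 0:
  334 = 1 · 325 + 9
  325 = 36 · 9 + 1
  9 = 9 · 1 + 0
gcd(334, 325) = 1.
Track Bezout coefficients alongside the remainders: start with r₀ = 334 = a·1 + b·0 (s = 1, t = 0) and r₁ = 325 = a·0 + b·1 (s = 0, t = 1); each new remainder r_{k+1} = r_{k-1} − q_k·r_k inherits s_{k+1} = s_{k-1} − q_k·s_k, t_{k+1} = t_{k-1} − q_k·t_k, so r_k = a·s_k + b·t_k at every step:
  q = 1: r = 9, s = 1 − 1·0 = 1, t = 0 − 1·1 = -1  (check: 334·1 + 325·(-1) = 9)
  q = 36: r = 1, s = 0 − 36·1 = -36, t = 1 − 36·(-1) = 37  (check: 334·(-36) + 325·37 = 1)
The row with r = 1 (the gcd) gives the Bezout coefficients s = -36, t = 37.
Result: 334 · (-36) + 325 · (37) = 1.

gcd(334, 325) = 1; s = -36, t = 37 (check: 334·(-36) + 325·37 = 1).


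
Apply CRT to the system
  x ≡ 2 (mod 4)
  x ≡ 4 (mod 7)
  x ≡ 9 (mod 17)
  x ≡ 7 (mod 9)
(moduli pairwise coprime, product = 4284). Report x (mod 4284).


Product of moduli M = 4 · 7 · 17 · 9 = 4284.
Merge one congruence at a time:
  Start: x ≡ 2 (mod 4).
  Combine with x ≡ 4 (mod 7); new modulus lcm = 28.
    Write x = 2 + 4·t and substitute into x ≡ 4 (mod 7): 4·t ≡ 4 − 2 = 2 (mod 7).
    The inverse of 4 mod 7 is 2 (since 4·2 = 8 = 1·7 + 1), so t ≡ 2·2 = 4 ≡ 4 (mod 7).
    Then x = 2 + 4·4 = 18, valid modulo lcm(4, 7) = 28: x ≡ 18 (mod 28).
  Combine with x ≡ 9 (mod 17); new modulus lcm = 476.
    Write x = 18 + 28·t and substitute into x ≡ 9 (mod 17): 28·t ≡ 9 − 18 = -9 (mod 17).
    Reduce coefficients mod 17: 11·t ≡ 8 (mod 17).
    The inverse of 11 mod 17 is 14 (since 11·14 = 154 = 9·17 + 1), so t ≡ 14·8 = 112 ≡ 10 (mod 17).
    Then x = 18 + 28·10 = 298, valid modulo lcm(28, 17) = 476: x ≡ 298 (mod 476).
  Combine with x ≡ 7 (mod 9); new modulus lcm = 4284.
    Write x = 298 + 476·t and substitute into x ≡ 7 (mod 9): 476·t ≡ 7 − 298 = -291 (mod 9).
    Reduce coefficients mod 9: 8·t ≡ 6 (mod 9).
    The inverse of 8 mod 9 is 8 (since 8·8 = 64 = 7·9 + 1), so t ≡ 8·6 = 48 ≡ 3 (mod 9).
    Then x = 298 + 476·3 = 1726, valid modulo lcm(476, 9) = 4284: x ≡ 1726 (mod 4284).
Verify against each original: 1726 mod 4 = 2, 1726 mod 7 = 4, 1726 mod 17 = 9, 1726 mod 9 = 7.

x ≡ 1726 (mod 4284).


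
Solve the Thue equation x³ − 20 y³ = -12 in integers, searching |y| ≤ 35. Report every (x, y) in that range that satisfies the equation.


The equation is x³ - 20y³ = -12. For fixed y, x³ = 20·y³ − 12, so a solution requires the RHS to be a perfect cube.
Strategy: iterate y from -35 to 35, compute RHS = 20·y³ − 12, and check whether it is a (positive or negative) perfect cube.
Check small values of y:
  y = 0: RHS = -12 is not a perfect cube.
  y = 1: RHS = 8 = (2)³ ⇒ x = 2 works.
  y = -1: RHS = -32 is not a perfect cube.
  y = 2: RHS = 148 is not a perfect cube.
  y = -2: RHS = -172 is not a perfect cube.
  y = 3: RHS = 528 is not a perfect cube.
  y = -3: RHS = -552 is not a perfect cube.
Continuing the search up to |y| = 35 finds no further solutions beyond those listed.
Collected solutions: (2, 1).

Solutions (with |y| ≤ 35): (2, 1).


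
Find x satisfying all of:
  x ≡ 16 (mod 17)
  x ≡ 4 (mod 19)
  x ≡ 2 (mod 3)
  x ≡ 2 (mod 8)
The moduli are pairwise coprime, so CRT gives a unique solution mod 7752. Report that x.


Product of moduli M = 17 · 19 · 3 · 8 = 7752.
Merge one congruence at a time:
  Start: x ≡ 16 (mod 17).
  Combine with x ≡ 4 (mod 19); new modulus lcm = 323.
    Write x = 16 + 17·t and substitute into x ≡ 4 (mod 19): 17·t ≡ 4 − 16 = -12 (mod 19).
    Reduce coefficients mod 19: 17·t ≡ 7 (mod 19).
    The inverse of 17 mod 19 is 9 (since 17·9 = 153 = 8·19 + 1), so t ≡ 9·7 = 63 ≡ 6 (mod 19).
    Then x = 16 + 17·6 = 118, valid modulo lcm(17, 19) = 323: x ≡ 118 (mod 323).
  Combine with x ≡ 2 (mod 3); new modulus lcm = 969.
    Write x = 118 + 323·t and substitute into x ≡ 2 (mod 3): 323·t ≡ 2 − 118 = -116 (mod 3).
    Reduce coefficients mod 3: 2·t ≡ 1 (mod 3).
    The inverse of 2 mod 3 is 2 (since 2·2 = 4 = 1·3 + 1), so t ≡ 2·1 = 2 ≡ 2 (mod 3).
    Then x = 118 + 323·2 = 764, valid modulo lcm(323, 3) = 969: x ≡ 764 (mod 969).
  Combine with x ≡ 2 (mod 8); new modulus lcm = 7752.
    Write x = 764 + 969·t and substitute into x ≡ 2 (mod 8): 969·t ≡ 2 − 764 = -762 (mod 8).
    Reduce coefficients mod 8: 1·t ≡ 6 (mod 8).
    So t ≡ 6 (mod 8).
    Then x = 764 + 969·6 = 6578, valid modulo lcm(969, 8) = 7752: x ≡ 6578 (mod 7752).
Verify against each original: 6578 mod 17 = 16, 6578 mod 19 = 4, 6578 mod 3 = 2, 6578 mod 8 = 2.

x ≡ 6578 (mod 7752).


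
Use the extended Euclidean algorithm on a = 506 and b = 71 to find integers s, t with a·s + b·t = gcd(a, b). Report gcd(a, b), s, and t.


Euclidean algorithm on (506, 71) — divide until remainder is 0:
  506 = 7 · 71 + 9
  71 = 7 · 9 + 8
  9 = 1 · 8 + 1
  8 = 8 · 1 + 0
gcd(506, 71) = 1.
Track Bezout coefficients alongside the remainders: start with r₀ = 506 = a·1 + b·0 (s = 1, t = 0) and r₁ = 71 = a·0 + b·1 (s = 0, t = 1); each new remainder r_{k+1} = r_{k-1} − q_k·r_k inherits s_{k+1} = s_{k-1} − q_k·s_k, t_{k+1} = t_{k-1} − q_k·t_k, so r_k = a·s_k + b·t_k at every step:
  q = 7: r = 9, s = 1 − 7·0 = 1, t = 0 − 7·1 = -7  (check: 506·1 + 71·(-7) = 9)
  q = 7: r = 8, s = 0 − 7·1 = -7, t = 1 − 7·(-7) = 50  (check: 506·(-7) + 71·50 = 8)
  q = 1: r = 1, s = 1 − 1·(-7) = 8, t = -7 − 1·50 = -57  (check: 506·8 + 71·(-57) = 1)
The row with r = 1 (the gcd) gives the Bezout coefficients s = 8, t = -57.
Result: 506 · (8) + 71 · (-57) = 1.

gcd(506, 71) = 1; s = 8, t = -57 (check: 506·8 + 71·(-57) = 1).


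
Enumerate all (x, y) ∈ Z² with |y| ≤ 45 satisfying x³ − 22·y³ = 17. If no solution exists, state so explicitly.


The equation is x³ - 22y³ = 17. For fixed y, x³ = 22·y³ + 17, so a solution requires the RHS to be a perfect cube.
Strategy: iterate y from -45 to 45, compute RHS = 22·y³ + 17, and check whether it is a (positive or negative) perfect cube.
Check small values of y:
  y = 0: RHS = 17 is not a perfect cube.
  y = 1: RHS = 39 is not a perfect cube.
  y = -1: RHS = -5 is not a perfect cube.
  y = 2: RHS = 193 is not a perfect cube.
  y = -2: RHS = -159 is not a perfect cube.
  y = 3: RHS = 611 is not a perfect cube.
  y = -3: RHS = -577 is not a perfect cube.
Continuing the search up to |y| = 45 finds no solutions either.
No (x, y) in the scanned range satisfies the equation.

No integer solutions with |y| ≤ 45.


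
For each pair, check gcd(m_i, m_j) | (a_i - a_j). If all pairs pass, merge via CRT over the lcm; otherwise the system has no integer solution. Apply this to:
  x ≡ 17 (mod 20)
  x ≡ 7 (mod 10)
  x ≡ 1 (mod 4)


Moduli 20, 10, 4 are not pairwise coprime, so CRT works modulo lcm(m_i) when all pairwise compatibility conditions hold.
Pairwise compatibility: gcd(m_i, m_j) must divide a_i - a_j for every pair.
Merge one congruence at a time:
  Start: x ≡ 17 (mod 20).
  Combine with x ≡ 7 (mod 10): gcd(20, 10) = 10; 7 - 17 = -10, which IS divisible by 10, so compatible.
    Write x = 17 + 20·t and substitute into x ≡ 7 (mod 10): 20·t ≡ 7 − 17 = -10 (mod 10).
    Divide the congruence (and modulus) by g = 10: 2·t ≡ -1 (mod 1).
    Modulo 1 every t works; take t = 0.
    Then x = 17 + 20·0 = 17, valid modulo lcm(20, 10) = 20: x ≡ 17 (mod 20).
  Combine with x ≡ 1 (mod 4): gcd(20, 4) = 4; 1 - 17 = -16, which IS divisible by 4, so compatible.
    Write x = 17 + 20·t and substitute into x ≡ 1 (mod 4): 20·t ≡ 1 − 17 = -16 (mod 4).
    Divide the congruence (and modulus) by g = 4: 5·t ≡ -4 (mod 1).
    Modulo 1 every t works; take t = 0.
    Then x = 17 + 20·0 = 17, valid modulo lcm(20, 4) = 20: x ≡ 17 (mod 20).
Verify: 17 mod 20 = 17, 17 mod 10 = 7, 17 mod 4 = 1.

x ≡ 17 (mod 20).


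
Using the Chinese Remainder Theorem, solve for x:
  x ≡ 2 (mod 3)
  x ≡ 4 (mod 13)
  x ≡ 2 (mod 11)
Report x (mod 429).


Moduli 3, 13, 11 are pairwise coprime; by CRT there is a unique solution modulo M = 3 · 13 · 11 = 429.
Solve pairwise, accumulating the modulus:
  Start with x ≡ 2 (mod 3).
  Combine with x ≡ 4 (mod 13): since gcd(3, 13) = 1, we get a unique residue mod 39.
    Write x = 2 + 3·t and substitute into x ≡ 4 (mod 13): 3·t ≡ 4 − 2 = 2 (mod 13).
    The inverse of 3 mod 13 is 9 (since 3·9 = 27 = 2·13 + 1), so t ≡ 9·2 = 18 ≡ 5 (mod 13).
    Then x = 2 + 3·5 = 17, valid modulo lcm(3, 13) = 39: x ≡ 17 (mod 39).
  Combine with x ≡ 2 (mod 11): since gcd(39, 11) = 1, we get a unique residue mod 429.
    Write x = 17 + 39·t and substitute into x ≡ 2 (mod 11): 39·t ≡ 2 − 17 = -15 (mod 11).
    Reduce coefficients mod 11: 6·t ≡ 7 (mod 11).
    The inverse of 6 mod 11 is 2 (since 6·2 = 12 = 1·11 + 1), so t ≡ 2·7 = 14 ≡ 3 (mod 11).
    Then x = 17 + 39·3 = 134, valid modulo lcm(39, 11) = 429: x ≡ 134 (mod 429).
Verify: 134 mod 3 = 2 ✓, 134 mod 13 = 4 ✓, 134 mod 11 = 2 ✓.

x ≡ 134 (mod 429).


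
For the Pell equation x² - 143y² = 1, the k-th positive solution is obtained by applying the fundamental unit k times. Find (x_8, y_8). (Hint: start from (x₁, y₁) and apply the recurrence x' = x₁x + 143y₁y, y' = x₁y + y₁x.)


Step 1: Find the fundamental solution (x₁, y₁) of x² - 143y² = 1.
  Expand √143 as a continued fraction. a₀ = ⌊√143⌋ = 11; iterate m_{k+1} = d_k·a_k − m_k, d_{k+1} = (143 − m_{k+1}²)/d_k, a_{k+1} = ⌊(a₀ + m_{k+1})/d_{k+1}⌋ (starting m₀ = 0, d₀ = 1), with convergents p_k = a_k·p_{k-1} + p_{k-2}, q_k = a_k·q_{k-1} + q_{k-2} (p₋₁ = 1, q₋₁ = 0):
  k = 0: a₀ = 11; p₀/q₀ = 11/1; p₀² − 143·q₀² = 121 − 143 = -22.
  k = 1: m = 11, d = 22, a = ⌊(11 + 11)/22⌋ = 1; p/q = (1·11 + 1)/(1·1 + 0) = 12/1; p² − 143·q² = 144 − 143 = 1.
  The first convergent with p² − 143·q² = 1 gives the fundamental solution (x₁, y₁) = (12, 1).
Step 2: Apply the recurrence (x_{n+1}, y_{n+1}) = (x₁x_n + 143y₁y_n, x₁y_n + y₁x_n) repeatedly.
  From (x_1, y_1) = (12, 1): x_2 = 12·12 + 143·1·1 = 287; y_2 = 12·1 + 1·12 = 24.
  From (x_2, y_2) = (287, 24): x_3 = 12·287 + 143·1·24 = 6876; y_3 = 12·24 + 1·287 = 575.
  From (x_3, y_3) = (6876, 575): x_4 = 12·6876 + 143·1·575 = 164737; y_4 = 12·575 + 1·6876 = 13776.
  From (x_4, y_4) = (164737, 13776): x_5 = 12·164737 + 143·1·13776 = 3946812; y_5 = 12·13776 + 1·164737 = 330049.
  From (x_5, y_5) = (3946812, 330049): x_6 = 12·3946812 + 143·1·330049 = 94558751; y_6 = 12·330049 + 1·3946812 = 7907400.
  From (x_6, y_6) = (94558751, 7907400): x_7 = 12·94558751 + 143·1·7907400 = 2265463212; y_7 = 12·7907400 + 1·94558751 = 189447551.
  From (x_7, y_7) = (2265463212, 189447551): x_8 = 12·2265463212 + 143·1·189447551 = 54276558337; y_8 = 12·189447551 + 1·2265463212 = 4538833824.
Step 3: Verify x_8² - 143·y_8² = 2945944784909764205569 - 2945944784909764205568 = 1 (should be 1). ✓

(x_1, y_1) = (12, 1); (x_8, y_8) = (54276558337, 4538833824).


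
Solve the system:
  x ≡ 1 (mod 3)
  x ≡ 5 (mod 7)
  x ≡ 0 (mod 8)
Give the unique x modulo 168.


Moduli 3, 7, 8 are pairwise coprime; by CRT there is a unique solution modulo M = 3 · 7 · 8 = 168.
Solve pairwise, accumulating the modulus:
  Start with x ≡ 1 (mod 3).
  Combine with x ≡ 5 (mod 7): since gcd(3, 7) = 1, we get a unique residue mod 21.
    Write x = 1 + 3·t and substitute into x ≡ 5 (mod 7): 3·t ≡ 5 − 1 = 4 (mod 7).
    The inverse of 3 mod 7 is 5 (since 3·5 = 15 = 2·7 + 1), so t ≡ 5·4 = 20 ≡ 6 (mod 7).
    Then x = 1 + 3·6 = 19, valid modulo lcm(3, 7) = 21: x ≡ 19 (mod 21).
  Combine with x ≡ 0 (mod 8): since gcd(21, 8) = 1, we get a unique residue mod 168.
    Write x = 19 + 21·t and substitute into x ≡ 0 (mod 8): 21·t ≡ 0 − 19 = -19 (mod 8).
    Reduce coefficients mod 8: 5·t ≡ 5 (mod 8).
    The inverse of 5 mod 8 is 5 (since 5·5 = 25 = 3·8 + 1), so t ≡ 5·5 = 25 ≡ 1 (mod 8).
    Then x = 19 + 21·1 = 40, valid modulo lcm(21, 8) = 168: x ≡ 40 (mod 168).
Verify: 40 mod 3 = 1 ✓, 40 mod 7 = 5 ✓, 40 mod 8 = 0 ✓.

x ≡ 40 (mod 168).


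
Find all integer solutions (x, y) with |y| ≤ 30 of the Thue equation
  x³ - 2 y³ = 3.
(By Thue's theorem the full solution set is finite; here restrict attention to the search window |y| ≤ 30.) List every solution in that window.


The equation is x³ - 2y³ = 3. For fixed y, x³ = 2·y³ + 3, so a solution requires the RHS to be a perfect cube.
Strategy: iterate y from -30 to 30, compute RHS = 2·y³ + 3, and check whether it is a (positive or negative) perfect cube.
Check small values of y:
  y = 0: RHS = 3 is not a perfect cube.
  y = 1: RHS = 5 is not a perfect cube.
  y = -1: RHS = 1 = (1)³ ⇒ x = 1 works.
  y = 2: RHS = 19 is not a perfect cube.
  y = -2: RHS = -13 is not a perfect cube.
  y = 3: RHS = 57 is not a perfect cube.
  y = -3: RHS = -51 is not a perfect cube.
Continuing, at y = -4: RHS = -125 = (-5)³ ⇒ x = -5 works.
Searching the remaining y in |y| ≤ 30 finds no further solutions.
Collected solutions: (1, -1), (-5, -4).

Solutions (with |y| ≤ 30): (1, -1), (-5, -4).


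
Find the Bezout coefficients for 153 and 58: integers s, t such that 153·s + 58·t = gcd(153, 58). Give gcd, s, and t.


Euclidean algorithm on (153, 58) — divide until remainder is 0:
  153 = 2 · 58 + 37
  58 = 1 · 37 + 21
  37 = 1 · 21 + 16
  21 = 1 · 16 + 5
  16 = 3 · 5 + 1
  5 = 5 · 1 + 0
gcd(153, 58) = 1.
Track Bezout coefficients alongside the remainders: start with r₀ = 153 = a·1 + b·0 (s = 1, t = 0) and r₁ = 58 = a·0 + b·1 (s = 0, t = 1); each new remainder r_{k+1} = r_{k-1} − q_k·r_k inherits s_{k+1} = s_{k-1} − q_k·s_k, t_{k+1} = t_{k-1} − q_k·t_k, so r_k = a·s_k + b·t_k at every step:
  q = 2: r = 37, s = 1 − 2·0 = 1, t = 0 − 2·1 = -2  (check: 153·1 + 58·(-2) = 37)
  q = 1: r = 21, s = 0 − 1·1 = -1, t = 1 − 1·(-2) = 3  (check: 153·(-1) + 58·3 = 21)
  q = 1: r = 16, s = 1 − 1·(-1) = 2, t = -2 − 1·3 = -5  (check: 153·2 + 58·(-5) = 16)
  q = 1: r = 5, s = -1 − 1·2 = -3, t = 3 − 1·(-5) = 8  (check: 153·(-3) + 58·8 = 5)
  q = 3: r = 1, s = 2 − 3·(-3) = 11, t = -5 − 3·8 = -29  (check: 153·11 + 58·(-29) = 1)
The row with r = 1 (the gcd) gives the Bezout coefficients s = 11, t = -29.
Result: 153 · (11) + 58 · (-29) = 1.

gcd(153, 58) = 1; s = 11, t = -29 (check: 153·11 + 58·(-29) = 1).


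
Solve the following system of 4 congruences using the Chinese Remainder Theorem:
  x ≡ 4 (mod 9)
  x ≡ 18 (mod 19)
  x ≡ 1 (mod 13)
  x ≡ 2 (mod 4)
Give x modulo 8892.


Product of moduli M = 9 · 19 · 13 · 4 = 8892.
Merge one congruence at a time:
  Start: x ≡ 4 (mod 9).
  Combine with x ≡ 18 (mod 19); new modulus lcm = 171.
    Write x = 4 + 9·t and substitute into x ≡ 18 (mod 19): 9·t ≡ 18 − 4 = 14 (mod 19).
    The inverse of 9 mod 19 is 17 (since 9·17 = 153 = 8·19 + 1), so t ≡ 17·14 = 238 ≡ 10 (mod 19).
    Then x = 4 + 9·10 = 94, valid modulo lcm(9, 19) = 171: x ≡ 94 (mod 171).
  Combine with x ≡ 1 (mod 13); new modulus lcm = 2223.
    Write x = 94 + 171·t and substitute into x ≡ 1 (mod 13): 171·t ≡ 1 − 94 = -93 (mod 13).
    Reduce coefficients mod 13: 2·t ≡ 11 (mod 13).
    The inverse of 2 mod 13 is 7 (since 2·7 = 14 = 1·13 + 1), so t ≡ 7·11 = 77 ≡ 12 (mod 13).
    Then x = 94 + 171·12 = 2146, valid modulo lcm(171, 13) = 2223: x ≡ 2146 (mod 2223).
  Combine with x ≡ 2 (mod 4); new modulus lcm = 8892.
    Write x = 2146 + 2223·t and substitute into x ≡ 2 (mod 4): 2223·t ≡ 2 − 2146 = -2144 (mod 4).
    Reduce coefficients mod 4: 3·t ≡ 0 (mod 4).
    The inverse of 3 mod 4 is 3 (since 3·3 = 9 = 2·4 + 1), so t ≡ 3·0 = 0 ≡ 0 (mod 4).
    Then x = 2146 + 2223·0 = 2146, valid modulo lcm(2223, 4) = 8892: x ≡ 2146 (mod 8892).
Verify against each original: 2146 mod 9 = 4, 2146 mod 19 = 18, 2146 mod 13 = 1, 2146 mod 4 = 2.

x ≡ 2146 (mod 8892).


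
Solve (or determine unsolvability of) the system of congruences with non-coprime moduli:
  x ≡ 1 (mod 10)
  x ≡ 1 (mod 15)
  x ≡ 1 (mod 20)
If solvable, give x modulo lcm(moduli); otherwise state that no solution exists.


Moduli 10, 15, 20 are not pairwise coprime, so CRT works modulo lcm(m_i) when all pairwise compatibility conditions hold.
Pairwise compatibility: gcd(m_i, m_j) must divide a_i - a_j for every pair.
Merge one congruence at a time:
  Start: x ≡ 1 (mod 10).
  Combine with x ≡ 1 (mod 15): gcd(10, 15) = 5; 1 - 1 = 0, which IS divisible by 5, so compatible.
    Write x = 1 + 10·t and substitute into x ≡ 1 (mod 15): 10·t ≡ 1 − 1 = 0 (mod 15).
    Divide the congruence (and modulus) by g = 5: 2·t ≡ 0 (mod 3).
    The inverse of 2 mod 3 is 2 (since 2·2 = 4 = 1·3 + 1), so t ≡ 2·0 = 0 ≡ 0 (mod 3).
    Then x = 1 + 10·0 = 1, valid modulo lcm(10, 15) = 30: x ≡ 1 (mod 30).
  Combine with x ≡ 1 (mod 20): gcd(30, 20) = 10; 1 - 1 = 0, which IS divisible by 10, so compatible.
    Write x = 1 + 30·t and substitute into x ≡ 1 (mod 20): 30·t ≡ 1 − 1 = 0 (mod 20).
    Divide the congruence (and modulus) by g = 10: 3·t ≡ 0 (mod 2).
    Reduce coefficients mod 2: 1·t ≡ 0 (mod 2).
    So t ≡ 0 (mod 2).
    Then x = 1 + 30·0 = 1, valid modulo lcm(30, 20) = 60: x ≡ 1 (mod 60).
Verify: 1 mod 10 = 1, 1 mod 15 = 1, 1 mod 20 = 1.

x ≡ 1 (mod 60).


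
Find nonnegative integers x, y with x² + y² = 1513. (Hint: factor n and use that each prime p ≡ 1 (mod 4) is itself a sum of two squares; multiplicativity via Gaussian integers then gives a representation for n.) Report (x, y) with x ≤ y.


Step 1: Factor n = 1513 = 17 · 89.
Step 2: Check the mod-4 condition on each prime factor: 17 ≡ 1 (mod 4), exponent 1; 89 ≡ 1 (mod 4), exponent 1.
All primes ≡ 3 (mod 4) appear to even exponent (or don't appear), so by the two-squares theorem n IS expressible as a sum of two squares.
Step 3: Build a representation. Here n = 17 · 89 is a product of primes ≡ 1 (mod 4). Each prime p ≡ 1 (mod 4) is itself a sum of two squares; find a² by testing p − a² for a perfect square:
  17: 17 − 1² = 16 = 4² ⇒ 17 = 1² + 4².
  89: 89 − 1² = 88, 89 − 2² = 85, 89 − 3² = 80, 89 − 4² = 73, 89 − 5² = 64 = 8² ⇒ 89 = 5² + 8².
  Combine using the Brahmagupta–Fibonacci identity (a² + b²)(c² + d²) = (ac − bd)² + (ad + bc)² = (ac + bd)² + (ad − bc)²:
  17 · 89 = 1513: from (1² + 4²)(5² + 8²), take (1·5 − 4·8, 1·8 + 4·5) = (5 − 32, 8 + 20) = (-27, 28); dropping signs (only squares matter) gives (27, 28); check 27² + 28² = 729 + 784 = 1513 ✓.
Step 4: Order so x ≤ y and verify: 27² + 28² = 729 + 784 = 1513 = n. ✓

n = 1513 = 27² + 28² (one valid representation with x ≤ y).


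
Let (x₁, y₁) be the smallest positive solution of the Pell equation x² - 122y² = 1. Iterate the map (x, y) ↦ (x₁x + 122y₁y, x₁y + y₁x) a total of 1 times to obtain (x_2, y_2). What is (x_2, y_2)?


Step 1: Find the fundamental solution (x₁, y₁) of x² - 122y² = 1.
  Expand √122 as a continued fraction. a₀ = ⌊√122⌋ = 11; iterate m_{k+1} = d_k·a_k − m_k, d_{k+1} = (122 − m_{k+1}²)/d_k, a_{k+1} = ⌊(a₀ + m_{k+1})/d_{k+1}⌋ (starting m₀ = 0, d₀ = 1), with convergents p_k = a_k·p_{k-1} + p_{k-2}, q_k = a_k·q_{k-1} + q_{k-2} (p₋₁ = 1, q₋₁ = 0):
  k = 0: a₀ = 11; p₀/q₀ = 11/1; p₀² − 122·q₀² = 121 − 122 = -1.
  k = 1: m = 11, d = 1, a = ⌊(11 + 11)/1⌋ = 22; p/q = (22·11 + 1)/(22·1 + 0) = 243/22; p² − 122·q² = 59049 − 59048 = 1.
  The first convergent with p² − 122·q² = 1 gives the fundamental solution (x₁, y₁) = (243, 22).
Step 2: Apply the recurrence (x_{n+1}, y_{n+1}) = (x₁x_n + 122y₁y_n, x₁y_n + y₁x_n) repeatedly.
  From (x_1, y_1) = (243, 22): x_2 = 243·243 + 122·22·22 = 118097; y_2 = 243·22 + 22·243 = 10692.
Step 3: Verify x_2² - 122·y_2² = 13946901409 - 13946901408 = 1 (should be 1). ✓

(x_1, y_1) = (243, 22); (x_2, y_2) = (118097, 10692).
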